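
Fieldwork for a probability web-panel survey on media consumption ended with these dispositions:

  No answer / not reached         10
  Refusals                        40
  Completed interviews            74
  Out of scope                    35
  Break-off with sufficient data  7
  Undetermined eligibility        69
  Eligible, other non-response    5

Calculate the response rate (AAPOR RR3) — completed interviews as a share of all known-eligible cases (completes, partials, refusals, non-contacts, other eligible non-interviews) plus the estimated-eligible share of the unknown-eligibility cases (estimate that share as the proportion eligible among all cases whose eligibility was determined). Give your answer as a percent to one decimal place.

38.8%

Num → 74
Known eligible → 74 + 7 + 40 + 10 + 5 = 136
e = 136 / (136 + 35) = 136 / 171 = 0.7953
e × U → 0.7953 × 69 = 54.88
Denom → 136 + 54.88 = 190.88
RR3 = 74 / 190.88 = 0.3877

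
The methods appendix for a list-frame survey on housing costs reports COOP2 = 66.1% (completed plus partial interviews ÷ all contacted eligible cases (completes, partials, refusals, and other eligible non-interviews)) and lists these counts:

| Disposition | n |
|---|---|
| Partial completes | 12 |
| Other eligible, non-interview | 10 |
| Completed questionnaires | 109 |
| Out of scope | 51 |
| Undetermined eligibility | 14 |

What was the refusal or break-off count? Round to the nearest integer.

52

Num: 109 + 12 = 121
COOP2 = 121 / D = 0.661
D = 121 / 0.661 = 183.1
Rest of base = 131
refusal or break-off = 183.1 − 131 ≈ 52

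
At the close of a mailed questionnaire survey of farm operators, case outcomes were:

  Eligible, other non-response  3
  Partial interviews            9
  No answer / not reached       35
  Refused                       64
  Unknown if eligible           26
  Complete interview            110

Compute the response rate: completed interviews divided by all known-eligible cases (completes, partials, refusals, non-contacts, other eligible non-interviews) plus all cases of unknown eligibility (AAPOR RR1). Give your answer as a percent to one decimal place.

44.5%

Num: 110
Denom: 110 + 9 + 64 + 35 + 3 + 26 = 247
RR1 = 110 / 247 = 0.4453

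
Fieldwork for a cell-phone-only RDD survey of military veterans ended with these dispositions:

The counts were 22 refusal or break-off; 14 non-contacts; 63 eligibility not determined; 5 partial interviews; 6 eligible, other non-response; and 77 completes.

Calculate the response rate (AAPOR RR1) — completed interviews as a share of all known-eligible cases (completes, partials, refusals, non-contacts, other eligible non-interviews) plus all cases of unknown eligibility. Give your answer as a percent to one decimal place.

Numerator: 77
Base: 77 + 5 + 22 + 14 + 6 + 63 = 187
RR1 = 77 / 187 = 0.4118

41.2%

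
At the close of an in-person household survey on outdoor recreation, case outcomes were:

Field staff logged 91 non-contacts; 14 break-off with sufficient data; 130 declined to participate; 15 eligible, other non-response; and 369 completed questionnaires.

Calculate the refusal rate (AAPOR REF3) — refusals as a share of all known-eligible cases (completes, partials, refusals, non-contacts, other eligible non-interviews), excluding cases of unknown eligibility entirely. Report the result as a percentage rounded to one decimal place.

21.0%

Num: 130
Base: 369 + 14 + 130 + 91 + 15 = 619
REF3 = 130 / 619 = 0.2100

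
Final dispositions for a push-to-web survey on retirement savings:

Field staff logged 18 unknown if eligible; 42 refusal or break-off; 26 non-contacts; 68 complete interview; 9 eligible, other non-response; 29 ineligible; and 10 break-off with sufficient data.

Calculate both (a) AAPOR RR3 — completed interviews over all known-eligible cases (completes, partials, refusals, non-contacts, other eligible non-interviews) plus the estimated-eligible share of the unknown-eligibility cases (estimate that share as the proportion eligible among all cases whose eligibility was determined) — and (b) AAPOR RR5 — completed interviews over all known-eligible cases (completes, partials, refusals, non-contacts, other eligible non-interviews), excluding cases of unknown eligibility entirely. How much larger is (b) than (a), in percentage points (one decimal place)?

Num = 68
Known eligible = 68 + 10 + 42 + 26 + 9 = 155
e = 155 / (155 + 29) = 155 / 184 = 0.8424
Eligible share of unknowns = 0.8424 × 18 = 15.16
Denom = 155 + 15.16 = 170.16
RR3 = 68 / 170.16 = 0.3996
Denom = 68 + 10 + 42 + 26 + 9 = 155
RR5 = 68 / 155 = 0.4387
Difference = 43.87 − 39.96 = 3.91 percentage points

3.9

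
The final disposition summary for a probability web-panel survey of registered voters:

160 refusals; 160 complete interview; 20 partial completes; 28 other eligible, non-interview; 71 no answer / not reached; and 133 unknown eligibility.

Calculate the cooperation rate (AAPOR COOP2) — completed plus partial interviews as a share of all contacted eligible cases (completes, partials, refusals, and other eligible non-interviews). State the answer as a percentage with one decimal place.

Num = 160 + 20 = 180
Denominator = 160 + 20 + 160 + 28 = 368
COOP2 = 180 / 368 = 0.4891

48.9%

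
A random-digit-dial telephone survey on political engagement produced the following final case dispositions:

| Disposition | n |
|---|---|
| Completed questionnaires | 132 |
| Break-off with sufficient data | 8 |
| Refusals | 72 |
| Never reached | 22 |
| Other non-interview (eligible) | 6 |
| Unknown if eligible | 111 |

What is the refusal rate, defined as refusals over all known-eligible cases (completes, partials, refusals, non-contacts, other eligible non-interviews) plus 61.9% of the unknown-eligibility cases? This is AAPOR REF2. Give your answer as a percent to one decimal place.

23.3%

Num → 72
Eligible (known) → 132 + 8 + 72 + 22 + 6 = 240
e × U → 0.6190 × 111 = 68.71
Denominator → 240 + 68.71 = 308.71
REF2 = 72 / 308.71 = 0.2332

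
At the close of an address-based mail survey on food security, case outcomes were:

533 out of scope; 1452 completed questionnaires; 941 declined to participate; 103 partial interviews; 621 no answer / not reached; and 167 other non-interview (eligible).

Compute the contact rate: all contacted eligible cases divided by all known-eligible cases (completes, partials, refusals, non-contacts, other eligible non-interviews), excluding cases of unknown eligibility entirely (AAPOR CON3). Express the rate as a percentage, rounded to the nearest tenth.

Top: 1452 + 103 + 941 + 167 = 2663
Denom: 1452 + 103 + 941 + 621 + 167 = 3284
CON3 = 2663 / 3284 = 0.8109

81.1%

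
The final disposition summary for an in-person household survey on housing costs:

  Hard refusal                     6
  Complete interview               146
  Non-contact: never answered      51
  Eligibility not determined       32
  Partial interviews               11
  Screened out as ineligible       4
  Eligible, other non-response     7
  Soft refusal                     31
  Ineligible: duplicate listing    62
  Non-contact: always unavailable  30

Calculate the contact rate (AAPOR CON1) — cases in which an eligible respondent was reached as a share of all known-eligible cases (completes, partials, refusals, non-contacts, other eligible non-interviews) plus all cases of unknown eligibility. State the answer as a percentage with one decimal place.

Refusal or break-off = 6 + 31 = 37
No contact after all attempts = 51 + 30 = 81
Not eligible = 4 + 62 = 66
Numerator → 146 + 11 + 37 + 7 = 201
Denominator → 146 + 11 + 37 + 81 + 7 + 32 = 314
CON1 = 201 / 314 = 0.6401

64.0%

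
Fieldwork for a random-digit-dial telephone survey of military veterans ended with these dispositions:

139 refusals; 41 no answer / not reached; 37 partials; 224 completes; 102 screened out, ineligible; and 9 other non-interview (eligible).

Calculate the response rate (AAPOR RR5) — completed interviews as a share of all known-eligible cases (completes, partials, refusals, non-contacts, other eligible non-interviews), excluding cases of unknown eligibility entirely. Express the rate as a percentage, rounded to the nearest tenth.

Num = 224
Denominator = 224 + 37 + 139 + 41 + 9 = 450
RR5 = 224 / 450 = 0.4978

49.8%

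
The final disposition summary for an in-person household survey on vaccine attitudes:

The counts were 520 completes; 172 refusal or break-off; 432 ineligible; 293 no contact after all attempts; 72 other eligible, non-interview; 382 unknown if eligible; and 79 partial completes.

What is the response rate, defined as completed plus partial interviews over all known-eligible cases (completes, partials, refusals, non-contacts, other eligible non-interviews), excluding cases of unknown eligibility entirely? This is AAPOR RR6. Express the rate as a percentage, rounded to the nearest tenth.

52.7%

Num: 520 + 79 = 599
Denom: 520 + 79 + 172 + 293 + 72 = 1136
RR6 = 599 / 1136 = 0.5273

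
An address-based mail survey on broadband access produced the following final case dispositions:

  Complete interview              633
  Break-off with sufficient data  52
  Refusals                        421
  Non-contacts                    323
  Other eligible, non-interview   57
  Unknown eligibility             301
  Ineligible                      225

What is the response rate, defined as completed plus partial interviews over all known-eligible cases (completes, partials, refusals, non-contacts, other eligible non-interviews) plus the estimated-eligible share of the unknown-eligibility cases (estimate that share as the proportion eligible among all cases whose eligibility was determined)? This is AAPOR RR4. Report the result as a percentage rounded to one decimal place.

Numerator → 633 + 52 = 685
Eligible (known) → 633 + 52 + 421 + 323 + 57 = 1486
e = 1486 / (1486 + 225) = 1486 / 1711 = 0.8685
e × U → 0.8685 × 301 = 261.42
Denominator → 1486 + 261.42 = 1747.42
RR4 = 685 / 1747.42 = 0.3920

39.2%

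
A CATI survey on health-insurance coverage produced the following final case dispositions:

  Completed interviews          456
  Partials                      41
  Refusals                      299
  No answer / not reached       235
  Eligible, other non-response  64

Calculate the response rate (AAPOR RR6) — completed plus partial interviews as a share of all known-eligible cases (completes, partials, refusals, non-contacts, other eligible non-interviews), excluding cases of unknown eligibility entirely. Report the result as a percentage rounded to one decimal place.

Num → 456 + 41 = 497
Denominator → 456 + 41 + 299 + 235 + 64 = 1095
RR6 = 497 / 1095 = 0.4539

45.4%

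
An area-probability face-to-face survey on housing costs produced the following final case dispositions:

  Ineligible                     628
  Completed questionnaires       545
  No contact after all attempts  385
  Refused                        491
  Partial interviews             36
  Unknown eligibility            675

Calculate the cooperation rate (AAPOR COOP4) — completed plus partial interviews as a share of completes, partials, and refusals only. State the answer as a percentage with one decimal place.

Num: 545 + 36 = 581
Base: 545 + 36 + 491 = 1072
COOP4 = 581 / 1072 = 0.5420

54.2%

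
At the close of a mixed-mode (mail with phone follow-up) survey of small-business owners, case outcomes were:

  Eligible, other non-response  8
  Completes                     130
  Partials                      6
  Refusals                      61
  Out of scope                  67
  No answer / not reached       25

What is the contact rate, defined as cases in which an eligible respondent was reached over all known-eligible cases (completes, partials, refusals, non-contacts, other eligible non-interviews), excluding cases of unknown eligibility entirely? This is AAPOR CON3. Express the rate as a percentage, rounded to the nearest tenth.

Numerator = 130 + 6 + 61 + 8 = 205
Denom = 130 + 6 + 61 + 25 + 8 = 230
CON3 = 205 / 230 = 0.8913

89.1%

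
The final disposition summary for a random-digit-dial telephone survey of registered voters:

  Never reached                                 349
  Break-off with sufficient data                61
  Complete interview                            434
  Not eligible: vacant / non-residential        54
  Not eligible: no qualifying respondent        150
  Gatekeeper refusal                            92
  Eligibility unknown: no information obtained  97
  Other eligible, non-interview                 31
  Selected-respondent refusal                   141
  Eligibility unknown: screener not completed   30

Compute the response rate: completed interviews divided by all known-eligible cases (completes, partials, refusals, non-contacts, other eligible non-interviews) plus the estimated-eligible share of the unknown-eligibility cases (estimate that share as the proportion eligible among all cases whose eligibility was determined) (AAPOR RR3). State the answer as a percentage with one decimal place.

35.7%

Refusal or break-off = 92 + 141 = 233
Undetermined eligibility = 30 + 97 = 127
Out of scope = 150 + 54 = 204
Top: 434
Known eligible: 434 + 61 + 233 + 349 + 31 = 1108
e = 1108 / (1108 + 204) = 1108 / 1312 = 0.8445
Eligible share of unknowns: 0.8445 × 127 = 107.25
Denominator: 1108 + 107.25 = 1215.25
RR3 = 434 / 1215.25 = 0.3571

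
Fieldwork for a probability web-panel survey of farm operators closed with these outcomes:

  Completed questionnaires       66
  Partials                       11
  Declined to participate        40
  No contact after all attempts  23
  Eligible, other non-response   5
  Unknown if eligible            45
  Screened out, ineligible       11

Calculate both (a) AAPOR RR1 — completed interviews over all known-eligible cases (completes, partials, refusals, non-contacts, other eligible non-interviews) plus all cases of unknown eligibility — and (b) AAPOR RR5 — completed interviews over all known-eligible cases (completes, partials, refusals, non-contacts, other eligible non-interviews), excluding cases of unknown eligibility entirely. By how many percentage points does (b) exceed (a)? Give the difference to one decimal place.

Numerator → 66
Denominator → 66 + 11 + 40 + 23 + 5 + 45 = 190
RR1 = 66 / 190 = 0.3474
Denominator → 66 + 11 + 40 + 23 + 5 = 145
RR5 = 66 / 145 = 0.4552
Difference = 45.52 − 34.74 = 10.78 percentage points

10.8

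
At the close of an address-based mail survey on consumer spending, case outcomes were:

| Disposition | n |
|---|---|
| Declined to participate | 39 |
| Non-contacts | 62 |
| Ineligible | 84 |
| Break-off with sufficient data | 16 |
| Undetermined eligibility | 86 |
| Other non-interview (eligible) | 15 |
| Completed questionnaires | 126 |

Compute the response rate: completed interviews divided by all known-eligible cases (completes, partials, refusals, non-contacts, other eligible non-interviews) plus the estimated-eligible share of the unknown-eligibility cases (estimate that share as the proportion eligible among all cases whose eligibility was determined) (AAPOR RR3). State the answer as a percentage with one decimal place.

Top = 126
Determined eligible = 126 + 16 + 39 + 62 + 15 = 258
e = 258 / (258 + 84) = 258 / 342 = 0.7544
Eligible share of unknowns = 0.7544 × 86 = 64.88
Denominator = 258 + 64.88 = 322.88
RR3 = 126 / 322.88 = 0.3902

39.0%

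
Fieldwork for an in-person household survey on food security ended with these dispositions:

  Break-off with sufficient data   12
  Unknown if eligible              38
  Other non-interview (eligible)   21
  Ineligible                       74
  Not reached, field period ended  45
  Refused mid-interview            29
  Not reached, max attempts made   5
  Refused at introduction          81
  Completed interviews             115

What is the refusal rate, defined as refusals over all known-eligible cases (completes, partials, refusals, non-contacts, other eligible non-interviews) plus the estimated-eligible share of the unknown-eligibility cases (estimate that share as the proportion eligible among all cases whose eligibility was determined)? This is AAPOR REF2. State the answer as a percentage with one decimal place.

32.5%

Refused = 81 + 29 = 110
No contact after all attempts = 45 + 5 = 50
Num: 110
Determined eligible: 115 + 12 + 110 + 50 + 21 = 308
e = 308 / (308 + 74) = 308 / 382 = 0.8063
e × U: 0.8063 × 38 = 30.64
Base: 308 + 30.64 = 338.64
REF2 = 110 / 338.64 = 0.3248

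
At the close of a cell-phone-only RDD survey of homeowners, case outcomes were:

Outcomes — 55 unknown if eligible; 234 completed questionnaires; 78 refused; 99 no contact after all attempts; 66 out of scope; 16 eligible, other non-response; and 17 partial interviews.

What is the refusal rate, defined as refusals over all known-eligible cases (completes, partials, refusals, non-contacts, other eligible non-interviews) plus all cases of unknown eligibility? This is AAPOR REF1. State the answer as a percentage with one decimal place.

15.6%

Top → 78
Base → 234 + 17 + 78 + 99 + 16 + 55 = 499
REF1 = 78 / 499 = 0.1563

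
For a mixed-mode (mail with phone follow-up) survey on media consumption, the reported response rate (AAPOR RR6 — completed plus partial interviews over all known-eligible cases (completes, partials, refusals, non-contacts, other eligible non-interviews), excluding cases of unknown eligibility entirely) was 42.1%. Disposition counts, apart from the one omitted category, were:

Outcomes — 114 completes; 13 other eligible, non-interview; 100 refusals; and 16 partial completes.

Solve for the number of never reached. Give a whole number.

Numerator: 114 + 16 = 130
RR6 = 130 / D = 0.421
D = 130 / 0.421 = 308.8
Remaining denominator categories sum to 243
never reached = 308.8 − 243 ≈ 66

66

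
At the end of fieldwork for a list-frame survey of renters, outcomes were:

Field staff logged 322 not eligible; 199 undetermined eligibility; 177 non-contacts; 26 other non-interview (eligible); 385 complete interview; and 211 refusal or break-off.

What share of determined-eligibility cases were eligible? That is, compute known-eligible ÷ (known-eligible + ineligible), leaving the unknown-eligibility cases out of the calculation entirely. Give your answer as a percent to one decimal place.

Determined eligible: 385 + 211 + 177 + 26 = 799
e = 799 / (799 + 322) = 799 / 1121 = 0.7128

71.3%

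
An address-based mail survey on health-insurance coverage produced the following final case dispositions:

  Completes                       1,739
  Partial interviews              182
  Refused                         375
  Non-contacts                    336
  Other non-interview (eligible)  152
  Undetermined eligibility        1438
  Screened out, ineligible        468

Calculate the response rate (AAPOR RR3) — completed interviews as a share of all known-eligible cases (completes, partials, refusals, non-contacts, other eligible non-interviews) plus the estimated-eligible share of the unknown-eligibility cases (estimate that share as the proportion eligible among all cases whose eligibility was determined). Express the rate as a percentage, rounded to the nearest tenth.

43.3%

Num → 1739
Eligible (known) → 1739 + 182 + 375 + 336 + 152 = 2784
e = 2784 / (2784 + 468) = 2784 / 3252 = 0.8561
e × U → 0.8561 × 1438 = 1231.07
Denominator → 2784 + 1231.07 = 4015.07
RR3 = 1739 / 4015.07 = 0.4331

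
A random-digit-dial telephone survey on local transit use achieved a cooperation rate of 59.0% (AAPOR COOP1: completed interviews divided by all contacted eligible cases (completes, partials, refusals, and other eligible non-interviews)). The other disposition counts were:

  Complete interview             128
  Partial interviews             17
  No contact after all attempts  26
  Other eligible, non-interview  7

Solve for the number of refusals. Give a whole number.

65

COOP1 = 128 / D = 0.590
D = 128 / 0.590 = 216.9
Remaining denominator categories sum to 152
refusals = 216.9 − 152 ≈ 65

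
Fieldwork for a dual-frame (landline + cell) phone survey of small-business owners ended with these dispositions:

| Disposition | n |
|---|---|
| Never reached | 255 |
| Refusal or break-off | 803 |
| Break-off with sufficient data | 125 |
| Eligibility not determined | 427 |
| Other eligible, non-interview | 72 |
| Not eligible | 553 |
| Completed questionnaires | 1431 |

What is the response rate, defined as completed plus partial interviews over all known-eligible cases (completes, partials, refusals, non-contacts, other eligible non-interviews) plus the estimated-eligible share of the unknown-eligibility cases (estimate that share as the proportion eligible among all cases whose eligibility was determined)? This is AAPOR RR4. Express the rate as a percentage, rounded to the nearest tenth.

51.2%

Num: 1431 + 125 = 1556
Known eligible: 1431 + 125 + 803 + 255 + 72 = 2686
e = 2686 / (2686 + 553) = 2686 / 3239 = 0.8293
Eligible share of unknowns: 0.8293 × 427 = 354.11
Denominator: 2686 + 354.11 = 3040.11
RR4 = 1556 / 3040.11 = 0.5118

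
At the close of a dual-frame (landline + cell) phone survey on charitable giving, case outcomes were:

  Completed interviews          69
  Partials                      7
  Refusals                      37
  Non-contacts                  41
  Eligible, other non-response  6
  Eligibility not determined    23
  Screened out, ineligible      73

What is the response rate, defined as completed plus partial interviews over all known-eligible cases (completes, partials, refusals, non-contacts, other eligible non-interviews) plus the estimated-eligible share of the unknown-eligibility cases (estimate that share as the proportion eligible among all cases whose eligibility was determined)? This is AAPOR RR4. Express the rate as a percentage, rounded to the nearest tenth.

43.2%

Top = 69 + 7 = 76
Known eligible = 69 + 7 + 37 + 41 + 6 = 160
e = 160 / (160 + 73) = 160 / 233 = 0.6867
Eligible share of unknowns = 0.6867 × 23 = 15.79
Base = 160 + 15.79 = 175.79
RR4 = 76 / 175.79 = 0.4323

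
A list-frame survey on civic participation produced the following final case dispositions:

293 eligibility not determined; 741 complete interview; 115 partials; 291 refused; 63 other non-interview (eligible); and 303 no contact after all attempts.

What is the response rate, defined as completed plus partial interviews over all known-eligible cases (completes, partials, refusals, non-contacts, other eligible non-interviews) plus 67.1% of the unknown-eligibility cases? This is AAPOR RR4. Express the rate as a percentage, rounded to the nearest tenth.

Numerator = 741 + 115 = 856
Determined eligible = 741 + 115 + 291 + 303 + 63 = 1513
Eligible share of unknowns = 0.6710 × 293 = 196.60
Denom = 1513 + 196.60 = 1709.60
RR4 = 856 / 1709.60 = 0.5007

50.1%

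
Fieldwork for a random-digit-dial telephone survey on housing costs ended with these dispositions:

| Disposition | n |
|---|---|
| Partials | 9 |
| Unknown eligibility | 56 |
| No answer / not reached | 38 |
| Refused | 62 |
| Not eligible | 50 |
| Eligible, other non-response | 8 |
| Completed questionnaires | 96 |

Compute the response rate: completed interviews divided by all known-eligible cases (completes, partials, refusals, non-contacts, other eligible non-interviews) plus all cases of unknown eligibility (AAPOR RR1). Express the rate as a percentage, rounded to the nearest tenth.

Num → 96
Denom → 96 + 9 + 62 + 38 + 8 + 56 = 269
RR1 = 96 / 269 = 0.3569

35.7%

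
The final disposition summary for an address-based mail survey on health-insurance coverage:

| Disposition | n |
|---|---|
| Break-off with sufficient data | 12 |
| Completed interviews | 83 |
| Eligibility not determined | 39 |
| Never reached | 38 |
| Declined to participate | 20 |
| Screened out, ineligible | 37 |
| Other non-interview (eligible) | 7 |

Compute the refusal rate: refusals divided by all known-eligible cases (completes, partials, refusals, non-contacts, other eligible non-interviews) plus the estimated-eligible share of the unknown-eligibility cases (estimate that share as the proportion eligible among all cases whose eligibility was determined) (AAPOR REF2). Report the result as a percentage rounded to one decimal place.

10.4%

Numerator: 20
Eligible (known): 83 + 12 + 20 + 38 + 7 = 160
e = 160 / (160 + 37) = 160 / 197 = 0.8122
Eligible share of unknowns: 0.8122 × 39 = 31.68
Denom: 160 + 31.68 = 191.68
REF2 = 20 / 191.68 = 0.1043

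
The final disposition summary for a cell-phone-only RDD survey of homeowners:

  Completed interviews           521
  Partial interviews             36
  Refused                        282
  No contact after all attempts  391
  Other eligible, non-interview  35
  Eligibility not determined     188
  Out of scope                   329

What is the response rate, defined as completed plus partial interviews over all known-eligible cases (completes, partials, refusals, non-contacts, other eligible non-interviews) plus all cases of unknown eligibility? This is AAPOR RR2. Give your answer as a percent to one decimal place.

Numerator → 521 + 36 = 557
Denom → 521 + 36 + 282 + 391 + 35 + 188 = 1453
RR2 = 557 / 1453 = 0.3833

38.3%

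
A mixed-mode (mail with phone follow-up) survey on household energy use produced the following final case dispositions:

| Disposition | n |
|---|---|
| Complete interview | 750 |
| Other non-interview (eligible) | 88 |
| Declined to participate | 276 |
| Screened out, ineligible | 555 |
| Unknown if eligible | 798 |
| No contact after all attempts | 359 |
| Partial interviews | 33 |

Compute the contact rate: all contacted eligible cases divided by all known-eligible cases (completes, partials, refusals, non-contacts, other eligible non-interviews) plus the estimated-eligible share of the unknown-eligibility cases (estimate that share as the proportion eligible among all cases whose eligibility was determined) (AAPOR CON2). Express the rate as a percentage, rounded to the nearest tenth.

54.9%

Numerator = 750 + 33 + 276 + 88 = 1147
Eligible (known) = 750 + 33 + 276 + 359 + 88 = 1506
e = 1506 / (1506 + 555) = 1506 / 2061 = 0.7307
Estimated eligible among unknowns = 0.7307 × 798 = 583.10
Denom = 1506 + 583.10 = 2089.10
CON2 = 1147 / 2089.10 = 0.5490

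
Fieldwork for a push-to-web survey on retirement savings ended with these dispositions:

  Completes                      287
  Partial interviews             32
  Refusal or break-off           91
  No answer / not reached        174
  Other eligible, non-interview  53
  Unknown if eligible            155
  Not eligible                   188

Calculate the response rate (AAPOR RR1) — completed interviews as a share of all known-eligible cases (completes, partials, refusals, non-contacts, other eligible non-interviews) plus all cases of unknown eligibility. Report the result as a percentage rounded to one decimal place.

36.2%

Top → 287
Denom → 287 + 32 + 91 + 174 + 53 + 155 = 792
RR1 = 287 / 792 = 0.3624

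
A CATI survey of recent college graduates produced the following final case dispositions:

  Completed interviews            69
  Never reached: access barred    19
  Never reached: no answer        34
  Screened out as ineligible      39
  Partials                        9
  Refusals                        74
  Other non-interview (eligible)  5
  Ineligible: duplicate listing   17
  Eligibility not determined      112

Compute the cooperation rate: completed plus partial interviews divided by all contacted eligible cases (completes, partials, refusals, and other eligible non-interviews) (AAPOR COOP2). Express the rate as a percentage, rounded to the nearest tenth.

49.7%

Non-contacts = 34 + 19 = 53
Out of scope = 39 + 17 = 56
Numerator = 69 + 9 = 78
Base = 69 + 9 + 74 + 5 = 157
COOP2 = 78 / 157 = 0.4968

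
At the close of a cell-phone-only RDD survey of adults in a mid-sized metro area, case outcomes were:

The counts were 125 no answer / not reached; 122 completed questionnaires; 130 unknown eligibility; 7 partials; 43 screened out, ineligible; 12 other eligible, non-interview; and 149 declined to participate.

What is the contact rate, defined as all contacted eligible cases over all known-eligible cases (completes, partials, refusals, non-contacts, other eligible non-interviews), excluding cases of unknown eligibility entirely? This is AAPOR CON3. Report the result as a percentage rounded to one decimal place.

69.9%

Numerator: 122 + 7 + 149 + 12 = 290
Denominator: 122 + 7 + 149 + 125 + 12 = 415
CON3 = 290 / 415 = 0.6988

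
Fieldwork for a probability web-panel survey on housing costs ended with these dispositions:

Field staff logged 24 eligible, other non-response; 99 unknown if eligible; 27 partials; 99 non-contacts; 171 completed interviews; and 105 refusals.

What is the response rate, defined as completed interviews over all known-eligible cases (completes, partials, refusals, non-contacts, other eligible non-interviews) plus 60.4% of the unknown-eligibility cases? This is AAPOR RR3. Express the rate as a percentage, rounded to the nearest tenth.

35.2%

Numerator → 171
Known eligible → 171 + 27 + 105 + 99 + 24 = 426
Estimated eligible among unknowns → 0.6040 × 99 = 59.80
Base → 426 + 59.80 = 485.80
RR3 = 171 / 485.80 = 0.3520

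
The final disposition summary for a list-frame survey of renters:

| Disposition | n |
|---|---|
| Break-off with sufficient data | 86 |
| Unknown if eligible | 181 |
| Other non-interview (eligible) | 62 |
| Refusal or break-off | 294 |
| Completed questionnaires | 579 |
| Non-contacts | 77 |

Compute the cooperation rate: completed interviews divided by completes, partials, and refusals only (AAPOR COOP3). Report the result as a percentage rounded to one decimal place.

60.4%

Num = 579
Denominator = 579 + 86 + 294 = 959
COOP3 = 579 / 959 = 0.6038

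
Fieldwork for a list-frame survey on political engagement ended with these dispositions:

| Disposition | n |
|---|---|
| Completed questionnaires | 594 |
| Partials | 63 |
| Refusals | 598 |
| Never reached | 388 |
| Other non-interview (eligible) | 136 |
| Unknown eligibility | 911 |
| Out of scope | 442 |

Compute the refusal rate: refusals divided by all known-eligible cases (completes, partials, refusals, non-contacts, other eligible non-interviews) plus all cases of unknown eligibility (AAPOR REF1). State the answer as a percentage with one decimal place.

22.2%

Numerator: 598
Base: 594 + 63 + 598 + 388 + 136 + 911 = 2690
REF1 = 598 / 2690 = 0.2223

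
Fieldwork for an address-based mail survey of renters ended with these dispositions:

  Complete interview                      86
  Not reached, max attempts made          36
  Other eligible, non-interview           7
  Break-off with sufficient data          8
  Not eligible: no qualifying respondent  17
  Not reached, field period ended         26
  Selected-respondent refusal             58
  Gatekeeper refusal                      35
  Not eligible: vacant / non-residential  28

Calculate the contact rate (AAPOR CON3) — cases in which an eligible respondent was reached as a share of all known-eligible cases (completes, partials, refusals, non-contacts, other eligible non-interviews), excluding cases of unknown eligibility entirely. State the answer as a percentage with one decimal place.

Declined to participate = 35 + 58 = 93
Never reached = 26 + 36 = 62
Screened out, ineligible = 17 + 28 = 45
Numerator: 86 + 8 + 93 + 7 = 194
Denominator: 86 + 8 + 93 + 62 + 7 = 256
CON3 = 194 / 256 = 0.7578

75.8%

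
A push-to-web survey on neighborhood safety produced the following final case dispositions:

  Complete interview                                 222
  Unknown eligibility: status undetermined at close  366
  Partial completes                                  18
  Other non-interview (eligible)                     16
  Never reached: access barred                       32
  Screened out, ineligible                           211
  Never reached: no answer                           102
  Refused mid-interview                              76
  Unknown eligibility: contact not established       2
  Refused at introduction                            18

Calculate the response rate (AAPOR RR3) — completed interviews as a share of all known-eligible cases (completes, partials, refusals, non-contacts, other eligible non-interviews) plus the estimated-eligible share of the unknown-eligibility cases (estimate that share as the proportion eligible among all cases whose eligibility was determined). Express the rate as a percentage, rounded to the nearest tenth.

Declined to participate = 18 + 76 = 94
No answer / not reached = 102 + 32 = 134
Unknown eligibility = 2 + 366 = 368
Numerator = 222
Known eligible = 222 + 18 + 94 + 134 + 16 = 484
e = 484 / (484 + 211) = 484 / 695 = 0.6964
Eligible share of unknowns = 0.6964 × 368 = 256.28
Base = 484 + 256.28 = 740.28
RR3 = 222 / 740.28 = 0.2999

30.0%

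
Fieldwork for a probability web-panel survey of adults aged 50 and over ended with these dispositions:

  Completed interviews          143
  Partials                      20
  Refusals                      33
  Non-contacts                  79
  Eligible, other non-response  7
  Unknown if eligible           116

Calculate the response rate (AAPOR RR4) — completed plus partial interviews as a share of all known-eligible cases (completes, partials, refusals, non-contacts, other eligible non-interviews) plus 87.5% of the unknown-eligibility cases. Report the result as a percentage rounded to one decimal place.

42.5%

Numerator = 143 + 20 = 163
Known eligible = 143 + 20 + 33 + 79 + 7 = 282
e × U = 0.8750 × 116 = 101.50
Base = 282 + 101.50 = 383.50
RR4 = 163 / 383.50 = 0.4250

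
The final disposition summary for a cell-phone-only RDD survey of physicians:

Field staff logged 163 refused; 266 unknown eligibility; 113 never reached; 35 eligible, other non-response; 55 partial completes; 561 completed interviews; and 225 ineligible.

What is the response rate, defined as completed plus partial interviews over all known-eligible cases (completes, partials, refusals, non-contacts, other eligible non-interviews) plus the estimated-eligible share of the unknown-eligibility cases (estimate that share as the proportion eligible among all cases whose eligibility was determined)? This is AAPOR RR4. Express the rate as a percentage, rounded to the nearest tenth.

Numerator: 561 + 55 = 616
Known eligible: 561 + 55 + 163 + 113 + 35 = 927
e = 927 / (927 + 225) = 927 / 1152 = 0.8047
Estimated eligible among unknowns: 0.8047 × 266 = 214.05
Denom: 927 + 214.05 = 1141.05
RR4 = 616 / 1141.05 = 0.5399

54.0%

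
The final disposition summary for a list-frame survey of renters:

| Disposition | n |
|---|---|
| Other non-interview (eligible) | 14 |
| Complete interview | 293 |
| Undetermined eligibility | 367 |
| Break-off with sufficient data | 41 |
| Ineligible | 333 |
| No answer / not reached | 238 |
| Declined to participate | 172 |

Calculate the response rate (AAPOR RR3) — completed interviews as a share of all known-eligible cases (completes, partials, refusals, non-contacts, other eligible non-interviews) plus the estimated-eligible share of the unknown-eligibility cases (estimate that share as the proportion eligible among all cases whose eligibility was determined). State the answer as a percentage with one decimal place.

28.9%

Numerator: 293
Eligible (known): 293 + 41 + 172 + 238 + 14 = 758
e = 758 / (758 + 333) = 758 / 1091 = 0.6948
Eligible share of unknowns: 0.6948 × 367 = 254.99
Base: 758 + 254.99 = 1012.99
RR3 = 293 / 1012.99 = 0.2892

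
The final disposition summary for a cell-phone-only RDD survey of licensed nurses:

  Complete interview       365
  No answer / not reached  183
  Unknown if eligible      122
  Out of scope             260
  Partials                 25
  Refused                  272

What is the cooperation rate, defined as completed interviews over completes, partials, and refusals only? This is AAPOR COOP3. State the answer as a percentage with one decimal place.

55.1%

Numerator → 365
Base → 365 + 25 + 272 = 662
COOP3 = 365 / 662 = 0.5514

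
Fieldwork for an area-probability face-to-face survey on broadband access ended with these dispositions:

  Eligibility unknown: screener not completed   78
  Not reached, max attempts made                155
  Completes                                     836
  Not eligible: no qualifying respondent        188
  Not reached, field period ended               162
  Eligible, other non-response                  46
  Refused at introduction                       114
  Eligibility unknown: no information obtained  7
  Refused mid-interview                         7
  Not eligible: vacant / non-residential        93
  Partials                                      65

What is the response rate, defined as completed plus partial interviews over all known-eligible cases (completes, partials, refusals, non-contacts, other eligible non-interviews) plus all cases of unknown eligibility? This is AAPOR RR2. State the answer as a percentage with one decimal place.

61.3%

Refused = 114 + 7 = 121
Never reached = 162 + 155 = 317
Unknown if eligible = 78 + 7 = 85
Screened out, ineligible = 188 + 93 = 281
Num = 836 + 65 = 901
Denom = 836 + 65 + 121 + 317 + 46 + 85 = 1470
RR2 = 901 / 1470 = 0.6129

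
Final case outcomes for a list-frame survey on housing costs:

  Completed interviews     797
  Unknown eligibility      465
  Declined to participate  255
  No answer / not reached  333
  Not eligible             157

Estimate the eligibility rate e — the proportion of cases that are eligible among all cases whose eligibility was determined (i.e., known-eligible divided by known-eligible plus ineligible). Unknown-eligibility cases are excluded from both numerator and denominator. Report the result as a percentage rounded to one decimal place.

89.8%

Known eligible: 797 + 255 + 333 = 1385
e = 1385 / (1385 + 157) = 1385 / 1542 = 0.8982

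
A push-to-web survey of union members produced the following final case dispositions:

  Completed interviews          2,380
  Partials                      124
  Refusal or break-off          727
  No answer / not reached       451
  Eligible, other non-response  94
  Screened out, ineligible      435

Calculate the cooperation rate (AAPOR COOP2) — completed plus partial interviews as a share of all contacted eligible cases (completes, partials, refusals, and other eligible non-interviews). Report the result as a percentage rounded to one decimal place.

Num = 2380 + 124 = 2504
Denominator = 2380 + 124 + 727 + 94 = 3325
COOP2 = 2504 / 3325 = 0.7531

75.3%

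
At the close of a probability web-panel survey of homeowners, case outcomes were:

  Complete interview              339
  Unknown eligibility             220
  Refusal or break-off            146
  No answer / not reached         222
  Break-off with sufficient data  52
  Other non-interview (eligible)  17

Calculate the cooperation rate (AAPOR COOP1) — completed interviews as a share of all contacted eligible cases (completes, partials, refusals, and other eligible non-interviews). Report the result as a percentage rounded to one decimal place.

Top: 339
Denom: 339 + 52 + 146 + 17 = 554
COOP1 = 339 / 554 = 0.6119

61.2%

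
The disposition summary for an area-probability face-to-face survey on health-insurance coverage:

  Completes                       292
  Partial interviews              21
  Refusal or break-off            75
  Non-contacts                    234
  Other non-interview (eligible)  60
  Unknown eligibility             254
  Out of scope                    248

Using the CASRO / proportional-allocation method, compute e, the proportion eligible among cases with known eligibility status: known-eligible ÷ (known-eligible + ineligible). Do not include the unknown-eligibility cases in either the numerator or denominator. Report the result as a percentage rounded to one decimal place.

73.3%

Eligible (known): 292 + 21 + 75 + 234 + 60 = 682
e = 682 / (682 + 248) = 682 / 930 = 0.7333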